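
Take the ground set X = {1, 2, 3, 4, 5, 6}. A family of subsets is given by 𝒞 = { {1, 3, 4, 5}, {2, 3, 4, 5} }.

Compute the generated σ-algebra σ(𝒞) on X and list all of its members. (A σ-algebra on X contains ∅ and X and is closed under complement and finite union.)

Seed the family with 𝒞 together with ∅ and X: { ∅, {1, 3, 4, 5}, {2, 3, 4, 5}, X }.
Iteration 1: +3 →
  {1, 6}  = {2, 3, 4, 5}ᶜ
  {2, 6}  = {1, 3, 4, 5}ᶜ
  {1, 2, 3, 4, 5}  = {1, 3, 4, 5} ∪ {2, 3, 4, 5}
  [7 total]
Iteration 2 (4 new):
  {6}  = {1, 2, 3, 4, 5}ᶜ
  {1, 2, 6}  = {1, 6} ∪ {2, 6}
  {1, 3, 4, 5, 6}  = {1, 3, 4, 5} ∪ {1, 6}
  {2, 3, 4, 5, 6}  = {2, 6} ∪ {2, 3, 4, 5}
  [11 total]
Iteration 3. New:
  {1}  = {2, 3, 4, 5, 6}ᶜ
  {2}  = {1, 3, 4, 5, 6}ᶜ
  {3, 4, 5}  = {1, 2, 6}ᶜ
  [14 total]
Iteration 4: 2 new —
  {1, 2}  = {2} ∪ {1}
  {3, 4, 5, 6}  = {3, 4, 5} ∪ {6}
  [16 total]
After Iteration 5 the family is unchanged; done.

|σ(𝒞)| = 16.  σ(𝒞) = { ∅, {1}, {2}, {6}, {1, 2}, {1, 6}, {2, 6}, {1, 2, 6}, {3, 4, 5}, {1, 3, 4, 5}, {2, 3, 4, 5}, {3, 4, 5, 6}, {1, 2, 3, 4, 5}, {1, 3, 4, 5, 6}, {2, 3, 4, 5, 6}, X }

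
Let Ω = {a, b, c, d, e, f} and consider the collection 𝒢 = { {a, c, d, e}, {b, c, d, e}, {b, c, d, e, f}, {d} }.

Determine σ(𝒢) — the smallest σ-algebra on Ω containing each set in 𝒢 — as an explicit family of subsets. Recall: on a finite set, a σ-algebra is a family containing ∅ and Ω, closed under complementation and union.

Seed the family with 𝒢 together with ∅ and Ω: { {}, {d}, {a, c, d, e}, {b, c, d, e}, {b, c, d, e, f}, Ω }.
Round 1 adds 5:
  {a}  = ᶜ of {b, c, d, e, f}
  {a, f}  = ᶜ of {b, c, d, e}
  {b, f}  = ᶜ of {a, c, d, e}
  {a, b, c, d, e}  = {a, c, d, e} ∪ {b, c, d, e}
  {a, b, c, e, f}  = ᶜ of {d}
  (now 11)
Round 2. New:
  {f}  = ᶜ of {a, b, c, d, e}
  {a, d}  = {a} ∪ {d}
  {a, b, f}  = {a} ∪ {b, f}
  {a, d, f}  = {a, f} ∪ {d}
  {b, d, f}  = {b, f} ∪ {d}
  {a, c, d, e, f}  = {a, f} ∪ {a, c, d, e}
  (now 17)
Round 3 (7 new):
  {b}  = ᶜ of {a, c, d, e, f}
  {d, f}  = {d} ∪ {f}
  {a, c, e}  = ᶜ of {b, d, f}
  {b, c, e}  = ᶜ of {a, d, f}
  {c, d, e}  = ᶜ of {a, b, f}
  {a, b, d, f}  = {b, d, f} ∪ {a, d}
  {b, c, e, f}  = ᶜ of {a, d}
  (now 24)
Round 4 adds 7:
  {a, b}  = {a} ∪ {b}
  {b, d}  = {b} ∪ {d}
  {c, e}  = ᶜ of {a, b, d, f}
  {a, b, d}  = {b} ∪ {a, d}
  {a, b, c, e}  = ᶜ of {d, f}
  {a, c, e, f}  = {a, f} ∪ {a, c, e}
  {c, d, e, f}  = {c, d, e} ∪ {f}
  (now 31)
Round 5: 1 new —
  {c, e, f}  = ᶜ of {a, b, d}
  (now 32)
Round 6: no new sets; the family is a σ-algebra.

Hence σ(𝒢) has 32 members: { {}, {a}, {b}, {d}, {f}, {a, b}, {a, d}, {a, f}, {b, d}, {b, f}, {c, e}, {d, f}, {a, b, d}, {a, b, f}, {a, c, e}, {a, d, f}, {b, c, e}, {b, d, f}, {c, d, e}, {c, e, f}, {a, b, c, e}, {a, b, d, f}, {a, c, d, e}, {a, c, e, f}, {b, c, d, e}, {b, c, e, f}, {c, d, e, f}, {a, b, c, d, e}, {a, b, c, e, f}, {a, c, d, e, f}, {b, c, d, e, f}, Ω }.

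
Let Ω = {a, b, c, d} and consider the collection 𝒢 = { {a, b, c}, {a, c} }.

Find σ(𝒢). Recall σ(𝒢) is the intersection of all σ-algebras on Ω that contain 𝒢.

σ(𝒢) (8 sets): { {}, {b}, {d}, {a, c}, {b, d}, {a, b, c}, {a, c, d}, Ω }

Check:
Begin from { {}, {a, c}, {a, b, c}, Ω } (that is, 𝒢 plus ∅ and Ω).
Step 1: +2 →
  {d}  = {a, b, c}ᶜ
  {b, d}  = {a, c}ᶜ
  [6 total]
Step 2 (1 new):
  {a, c, d}  = {a, c} ∪ {d}
  [7 total]
Step 3: +1 →
  {b}  = {a, c, d}ᶜ
  [8 total]
Step 4: already closed under ᶜ and ∪.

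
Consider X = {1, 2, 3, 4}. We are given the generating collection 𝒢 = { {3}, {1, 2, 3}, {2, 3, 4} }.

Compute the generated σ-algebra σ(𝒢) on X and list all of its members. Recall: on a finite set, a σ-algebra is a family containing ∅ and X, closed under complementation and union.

Seed the family with 𝒢 together with ∅ and X: { {}, {3}, {1, 2, 3}, {2, 3, 4}, X }.
Step 1. New:
  {1}  = X∖{2, 3, 4}
  {4}  = X∖{1, 2, 3}
  {1, 2, 4}  = X∖{3}
Step 2: 3 new —
  {1, 3}  = {3} ∪ {1}
  {1, 4}  = {4} ∪ {1}
  {3, 4}  = {3} ∪ {4}
Step 3: +4 →
  {1, 2}  = X∖{3, 4}
  {2, 3}  = X∖{1, 4}
  {2, 4}  = X∖{1, 3}
  {1, 3, 4}  = {3} ∪ {1, 4}
Step 4 adds 1:
  {2}  = X∖{1, 3, 4}
Step 5: no new sets; the family is a σ-algebra.

|σ(𝒢)| = 16.  σ(𝒢) = { {}, {1}, {2}, {3}, {4}, {1, 2}, {1, 3}, {1, 4}, {2, 3}, {2, 4}, {3, 4}, {1, 2, 3}, {1, 2, 4}, {1, 3, 4}, {2, 3, 4}, X }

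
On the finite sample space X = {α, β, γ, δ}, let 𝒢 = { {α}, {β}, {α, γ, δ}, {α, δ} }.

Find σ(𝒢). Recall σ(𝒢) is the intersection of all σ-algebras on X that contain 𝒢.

σ(𝒢) = { {}, {α}, {β}, {γ}, {δ}, {α, β}, {α, γ}, {α, δ}, {β, γ}, {β, δ}, {γ, δ}, {α, β, γ}, {α, β, δ}, {α, γ, δ}, {β, γ, δ}, X }

Check:
Take S₀ = 𝒢 ∪ {∅, X} = { {}, {α}, {β}, {α, δ}, {α, γ, δ}, X }.
Iteration 1: 4 new —
  {α, β}  = {β} ∪ {α}
  {β, γ}  = {α, δ}ᶜ
  {α, β, δ}  = {α, δ} ∪ {β}
  {β, γ, δ}  = {α}ᶜ
  |family| = 10
Iteration 2 adds 3:
  {γ}  = {α, β, δ}ᶜ
  {γ, δ}  = {α, β}ᶜ
  {α, β, γ}  = {α, β} ∪ {β, γ}
  |family| = 13
Iteration 3 (2 new):
  {δ}  = {α, β, γ}ᶜ
  {α, γ}  = {γ} ∪ {α}
  |family| = 15
Iteration 4 (1 new):
  {β, δ}  = {α, γ}ᶜ
  |family| = 16
Iteration 5: closed — nothing new.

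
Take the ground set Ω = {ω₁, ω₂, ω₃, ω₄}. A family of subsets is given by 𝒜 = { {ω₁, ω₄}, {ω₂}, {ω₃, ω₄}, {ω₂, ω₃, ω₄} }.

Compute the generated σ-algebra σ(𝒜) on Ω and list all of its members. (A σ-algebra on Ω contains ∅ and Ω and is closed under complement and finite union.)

Take S₀ = 𝒜 ∪ {∅, Ω} = { {}, {ω₂}, {ω₁, ω₄}, {ω₃, ω₄}, {ω₂, ω₃, ω₄}, Ω }.
Step 1 adds 5:
  {ω₁}  = {ω₂, ω₃, ω₄}ᶜ
  {ω₁, ω₂}  = {ω₃, ω₄}ᶜ
  {ω₂, ω₃}  = {ω₁, ω₄}ᶜ
  {ω₁, ω₂, ω₄}  = {ω₁, ω₄} ∪ {ω₂}
  {ω₁, ω₃, ω₄}  = {ω₂}ᶜ
  |family| = 11
Step 2 (2 new):
  {ω₃}  = {ω₁, ω₂, ω₄}ᶜ
  {ω₁, ω₂, ω₃}  = {ω₁, ω₂} ∪ {ω₂, ω₃}
  |family| = 13
Step 3: 2 new —
  {ω₄}  = {ω₁, ω₂, ω₃}ᶜ
  {ω₁, ω₃}  = {ω₃} ∪ {ω₁}
  |family| = 15
Step 4. New:
  {ω₂, ω₄}  = {ω₁, ω₃}ᶜ
  |family| = 16
Step 5: already closed under ᶜ and ∪.

Therefore σ(𝒜) = { {}, {ω₁}, {ω₂}, {ω₃}, {ω₄}, {ω₁, ω₂}, {ω₁, ω₃}, {ω₁, ω₄}, {ω₂, ω₃}, {ω₂, ω₄}, {ω₃, ω₄}, {ω₁, ω₂, ω₃}, {ω₁, ω₂, ω₄}, {ω₁, ω₃, ω₄}, {ω₂, ω₃, ω₄}, Ω } (|σ(𝒜)| = 16).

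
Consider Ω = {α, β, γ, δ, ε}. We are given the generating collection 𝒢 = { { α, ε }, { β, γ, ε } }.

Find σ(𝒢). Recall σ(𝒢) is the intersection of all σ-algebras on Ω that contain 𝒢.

|σ(𝒢)| = 16.  σ(𝒢) = { ∅, { α }, { δ }, { ε }, { α, δ }, { α, ε }, { β, γ }, { δ, ε }, { α, β, γ }, { α, δ, ε }, { β, γ, δ }, { β, γ, ε }, { α, β, γ, δ }, { α, β, γ, ε }, { β, γ, δ, ε }, Ω }

Trace:
Begin from { ∅, { α, ε }, { β, γ, ε }, Ω } (that is, 𝒢 plus ∅ and Ω).
Round 1 adds 3:
  { α, δ }  = complement { β, γ, ε }
  { β, γ, δ }  = complement { α, ε }
  { α, β, γ, ε }  = { α, ε } ∪ { β, γ, ε }
  [7 total]
Round 2: 4 new —
  { δ }  = complement { α, β, γ, ε }
  { α, δ, ε }  = { α, δ } ∪ { α, ε }
  { α, β, γ, δ }  = { β, γ, δ } ∪ { α, δ }
  { β, γ, δ, ε }  = { β, γ, ε } ∪ { β, γ, δ }
  [11 total]
Round 3 (3 new):
  { α }  = complement { β, γ, δ, ε }
  { ε }  = complement { α, β, γ, δ }
  { β, γ }  = complement { α, δ, ε }
  [14 total]
Round 4. New:
  { δ, ε }  = { δ } ∪ { ε }
  { α, β, γ }  = { β, γ } ∪ { α }
  [16 total]
Round 5: no new sets; the family is a σ-algebra.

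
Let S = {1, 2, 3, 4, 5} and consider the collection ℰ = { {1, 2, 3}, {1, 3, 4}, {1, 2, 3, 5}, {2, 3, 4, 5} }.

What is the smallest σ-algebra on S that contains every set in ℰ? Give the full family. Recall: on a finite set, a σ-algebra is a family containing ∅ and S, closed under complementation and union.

σ(ℰ) (32 sets): { {}, {1}, {2}, {3}, {4}, {5}, {1, 2}, {1, 3}, {1, 4}, {1, 5}, {2, 3}, {2, 4}, {2, 5}, {3, 4}, {3, 5}, {4, 5}, {1, 2, 3}, {1, 2, 4}, {1, 2, 5}, {1, 3, 4}, {1, 3, 5}, {1, 4, 5}, {2, 3, 4}, {2, 3, 5}, {2, 4, 5}, {3, 4, 5}, {1, 2, 3, 4}, {1, 2, 3, 5}, {1, 2, 4, 5}, {1, 3, 4, 5}, {2, 3, 4, 5}, S }

Check:
Initial family (6 sets): { {}, {1, 2, 3}, {1, 3, 4}, {1, 2, 3, 5}, {2, 3, 4, 5}, S }.
Iteration 1. New:
  {1}  = S∖{2, 3, 4, 5}
  {4}  = S∖{1, 2, 3, 5}
  {2, 5}  = S∖{1, 3, 4}
  {4, 5}  = S∖{1, 2, 3}
  {1, 2, 3, 4}  = {1, 3, 4} ∪ {1, 2, 3}
Iteration 2. New:
  {5}  = S∖{1, 2, 3, 4}
  {1, 4}  = {4} ∪ {1}
  {1, 2, 5}  = {2, 5} ∪ {1}
  {1, 4, 5}  = {4, 5} ∪ {1}
  {2, 4, 5}  = {2, 5} ∪ {4, 5}
  {1, 3, 4, 5}  = {4, 5} ∪ {1, 3, 4}
Iteration 3: 7 new —
  {2}  = S∖{1, 3, 4, 5}
  {1, 3}  = S∖{2, 4, 5}
  {1, 5}  = {5} ∪ {1}
  {2, 3}  = S∖{1, 4, 5}
  {3, 4}  = S∖{1, 2, 5}
  {2, 3, 5}  = S∖{1, 4}
  {1, 2, 4, 5}  = {4, 5} ∪ {1, 2, 5}
Iteration 4 (7 new):
  {3}  = S∖{1, 2, 4, 5}
  {1, 2}  = {2} ∪ {1}
  {2, 4}  = {2} ∪ {4}
  {1, 2, 4}  = {2} ∪ {1, 4}
  {1, 3, 5}  = {5} ∪ {1, 3}
  {2, 3, 4}  = S∖{1, 5}
  {3, 4, 5}  = {3, 4} ∪ {5}
Iteration 5. New:
  {3, 5}  = S∖{1, 2, 4}
After Iteration 6 the family is unchanged; done.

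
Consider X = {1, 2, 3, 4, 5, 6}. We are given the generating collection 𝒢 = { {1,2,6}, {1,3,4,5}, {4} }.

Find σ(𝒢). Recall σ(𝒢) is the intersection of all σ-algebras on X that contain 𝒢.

|σ(𝒢)| = 16.  σ(𝒢) = { ∅, {1}, {4}, {1,4}, {2,6}, {3,5}, {1,2,6}, {1,3,5}, {2,4,6}, {3,4,5}, {1,2,4,6}, {1,3,4,5}, {2,3,5,6}, {1,2,3,5,6}, {2,3,4,5,6}, X }

Derivation:
Take S₀ = 𝒢 ∪ {∅, X} = { ∅, {4}, {1,2,6}, {1,3,4,5}, X }.
Step 1 adds 4:
  {2,6}  = X∖{1,3,4,5}
  {3,4,5}  = X∖{1,2,6}
  {1,2,4,6}  = {4} ∪ {1,2,6}
  {1,2,3,5,6}  = X∖{4}
  |family| = 9
Step 2 (3 new):
  {3,5}  = X∖{1,2,4,6}
  {2,4,6}  = {2,6} ∪ {4}
  {2,3,4,5,6}  = {3,4,5} ∪ {2,6}
  |family| = 12
Step 3 adds 3:
  {1}  = X∖{2,3,4,5,6}
  {1,3,5}  = X∖{2,4,6}
  {2,3,5,6}  = {3,5} ∪ {2,6}
  |family| = 15
Step 4 (1 new):
  {1,4}  = X∖{2,3,5,6}
  |family| = 16
Step 5: no new sets; the family is a σ-algebra.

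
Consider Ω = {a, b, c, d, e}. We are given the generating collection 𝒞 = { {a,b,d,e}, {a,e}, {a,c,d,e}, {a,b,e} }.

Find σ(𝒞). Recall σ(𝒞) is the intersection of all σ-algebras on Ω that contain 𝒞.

Take S₀ = 𝒞 ∪ {∅, Ω} = { {}, {a,e}, {a,b,e}, {a,b,d,e}, {a,c,d,e}, Ω }.
Step 1 (4 new):
  {b}  = {a,c,d,e}ᶜ
  {c}  = {a,b,d,e}ᶜ
  {c,d}  = {a,b,e}ᶜ
  {b,c,d}  = {a,e}ᶜ
  |family| = 10
Step 2. New:
  {b,c}  = {b} ∪ {c}
  {a,c,e}  = {c} ∪ {a,e}
  {a,b,c,e}  = {c} ∪ {a,b,e}
  |family| = 13
Step 3. New:
  {d}  = {a,b,c,e}ᶜ
  {b,d}  = {a,c,e}ᶜ
  {a,d,e}  = {b,c}ᶜ
  |family| = 16
Step 4: stable.

σ(𝒞) = { {}, {b}, {c}, {d}, {a,e}, {b,c}, {b,d}, {c,d}, {a,b,e}, {a,c,e}, {a,d,e}, {b,c,d}, {a,b,c,e}, {a,b,d,e}, {a,c,d,e}, Ω }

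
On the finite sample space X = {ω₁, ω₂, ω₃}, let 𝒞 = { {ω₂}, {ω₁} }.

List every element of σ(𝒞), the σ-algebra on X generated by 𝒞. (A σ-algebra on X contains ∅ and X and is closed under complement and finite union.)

Start: 𝒞 ∪ {∅, X} = { {}, {ω₁}, {ω₂}, X }.
Step 1: +3 →
  {ω₁, ω₂}  = {ω₂} ∪ {ω₁}
  {ω₁, ω₃}  = {ω₂}ᶜ
  {ω₂, ω₃}  = {ω₁}ᶜ
  (now 7)
Step 2 (1 new):
  {ω₃}  = {ω₁, ω₂}ᶜ
  (now 8)
Step 3: no new sets; the family is a σ-algebra.

σ(𝒞) = { {}, {ω₁}, {ω₂}, {ω₃}, {ω₁, ω₂}, {ω₁, ω₃}, {ω₂, ω₃}, X }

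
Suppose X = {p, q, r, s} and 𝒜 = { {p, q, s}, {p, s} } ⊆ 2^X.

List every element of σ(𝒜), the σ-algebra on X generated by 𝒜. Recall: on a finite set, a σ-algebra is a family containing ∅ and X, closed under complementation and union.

σ(𝒜) = { ∅, {q}, {r}, {p, s}, {q, r}, {p, q, s}, {p, r, s}, X }

Trace:
Begin from { ∅, {p, s}, {p, q, s}, X } (that is, 𝒜 plus ∅ and X).
Round 1 adds 2:
  {r}  = {p, q, s}ᶜ
  {q, r}  = {p, s}ᶜ
  [6 total]
Round 2 (1 new):
  {p, r, s}  = {r} ∪ {p, s}
  [7 total]
Round 3. New:
  {q}  = {p, r, s}ᶜ
  [8 total]
After Round 4 the family is unchanged; done.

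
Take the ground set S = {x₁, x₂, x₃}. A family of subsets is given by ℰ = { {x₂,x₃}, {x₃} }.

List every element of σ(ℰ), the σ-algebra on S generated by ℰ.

|σ(ℰ)| = 8.  σ(ℰ) = { ∅, {x₁}, {x₂}, {x₃}, {x₁,x₂}, {x₁,x₃}, {x₂,x₃}, S }

Check:
Seed the family with ℰ together with ∅ and S: { ∅, {x₃}, {x₂,x₃}, S }.
Round 1: 2 new —
  {x₁}  = {x₂,x₃}ᶜ
  {x₁,x₂}  = {x₃}ᶜ
  |family| = 6
Round 2. New:
  {x₁,x₃}  = {x₃} ∪ {x₁}
  |family| = 7
Round 3 (1 new):
  {x₂}  = {x₁,x₃}ᶜ
  |family| = 8
After Round 4 the family is unchanged; done.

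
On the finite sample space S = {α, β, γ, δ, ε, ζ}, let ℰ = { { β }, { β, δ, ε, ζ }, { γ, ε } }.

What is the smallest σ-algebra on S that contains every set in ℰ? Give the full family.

Initial family (5 sets): { ∅, { β }, { γ, ε }, { β, δ, ε, ζ }, S }.
Pass 1: 5 new —
  { α, γ }  = { β, δ, ε, ζ }ᶜ
  { β, γ, ε }  = { γ, ε } ∪ { β }
  { α, β, δ, ζ }  = { γ, ε }ᶜ
  { α, γ, δ, ε, ζ }  = { β }ᶜ
  { β, γ, δ, ε, ζ }  = { β, δ, ε, ζ } ∪ { γ, ε }
Pass 2. New:
  { α }  = { β, γ, δ, ε, ζ }ᶜ
  { α, β, γ }  = { β } ∪ { α, γ }
  { α, γ, ε }  = { α, γ } ∪ { γ, ε }
  { α, δ, ζ }  = { β, γ, ε }ᶜ
  { α, β, γ, ε }  = { β, γ, ε } ∪ { α, γ }
  { α, β, γ, δ, ζ }  = { α, β, δ, ζ } ∪ { α, γ }
  { α, β, δ, ε, ζ }  = { α, β, δ, ζ } ∪ { β, δ, ε, ζ }
Pass 3 (7 new):
  { γ }  = { α, β, δ, ε, ζ }ᶜ
  { ε }  = { α, β, γ, δ, ζ }ᶜ
  { α, β }  = { β } ∪ { α }
  { δ, ζ }  = { α, β, γ, ε }ᶜ
  { β, δ, ζ }  = { α, γ, ε }ᶜ
  { δ, ε, ζ }  = { α, β, γ }ᶜ
  { α, γ, δ, ζ }  = { α, γ } ∪ { α, δ, ζ }
Pass 4: +8 →
  { α, ε }  = { ε } ∪ { α }
  { β, γ }  = { β } ∪ { γ }
  { β, ε }  = { α, γ, δ, ζ }ᶜ
  { α, β, ε }  = { α, β } ∪ { ε }
  { γ, δ, ζ }  = { γ } ∪ { δ, ζ }
  { α, δ, ε, ζ }  = { α, δ, ζ } ∪ { ε }
  { β, γ, δ, ζ }  = { β, δ, ζ } ∪ { γ }
  { γ, δ, ε, ζ }  = { α, β }ᶜ
Pass 5: stable.

Hence σ(ℰ) has 32 members: { ∅, { α }, { β }, { γ }, { ε }, { α, β }, { α, γ }, { α, ε }, { β, γ }, { β, ε }, { γ, ε }, { δ, ζ }, { α, β, γ }, { α, β, ε }, { α, γ, ε }, { α, δ, ζ }, { β, γ, ε }, { β, δ, ζ }, { γ, δ, ζ }, { δ, ε, ζ }, { α, β, γ, ε }, { α, β, δ, ζ }, { α, γ, δ, ζ }, { α, δ, ε, ζ }, { β, γ, δ, ζ }, { β, δ, ε, ζ }, { γ, δ, ε, ζ }, { α, β, γ, δ, ζ }, { α, β, δ, ε, ζ }, { α, γ, δ, ε, ζ }, { β, γ, δ, ε, ζ }, S }.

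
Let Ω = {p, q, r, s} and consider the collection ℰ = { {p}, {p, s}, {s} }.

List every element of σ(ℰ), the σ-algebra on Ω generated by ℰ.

Seed the family with ℰ together with ∅ and Ω: { ∅, {p}, {s}, {p, s}, Ω }.
Iteration 1 adds 3:
  {q, r}  = {p, s}ᶜ
  {p, q, r}  = {s}ᶜ
  {q, r, s}  = {p}ᶜ
  [8 total]
Iteration 2: closed — nothing new.

|σ(ℰ)| = 8.  σ(ℰ) = { ∅, {p}, {s}, {p, s}, {q, r}, {p, q, r}, {q, r, s}, Ω }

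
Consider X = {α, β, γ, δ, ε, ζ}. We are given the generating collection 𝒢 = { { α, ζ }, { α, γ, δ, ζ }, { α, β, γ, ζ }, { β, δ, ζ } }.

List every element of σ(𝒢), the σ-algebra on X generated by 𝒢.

|σ(𝒢)| = 64.  σ(𝒢) = { {  }, { α }, { β }, { γ }, { δ }, { ε }, { ζ }, { α, β }, { α, γ }, { α, δ }, { α, ε }, { α, ζ }, { β, γ }, { β, δ }, { β, ε }, { β, ζ }, { γ, δ }, { γ, ε }, { γ, ζ }, { δ, ε }, { δ, ζ }, { ε, ζ }, { α, β, γ }, { α, β, δ }, { α, β, ε }, { α, β, ζ }, { α, γ, δ }, { α, γ, ε }, { α, γ, ζ }, { α, δ, ε }, { α, δ, ζ }, { α, ε, ζ }, { β, γ, δ }, { β, γ, ε }, { β, γ, ζ }, { β, δ, ε }, { β, δ, ζ }, { β, ε, ζ }, { γ, δ, ε }, { γ, δ, ζ }, { γ, ε, ζ }, { δ, ε, ζ }, { α, β, γ, δ }, { α, β, γ, ε }, { α, β, γ, ζ }, { α, β, δ, ε }, { α, β, δ, ζ }, { α, β, ε, ζ }, { α, γ, δ, ε }, { α, γ, δ, ζ }, { α, γ, ε, ζ }, { α, δ, ε, ζ }, { β, γ, δ, ε }, { β, γ, δ, ζ }, { β, γ, ε, ζ }, { β, δ, ε, ζ }, { γ, δ, ε, ζ }, { α, β, γ, δ, ε }, { α, β, γ, δ, ζ }, { α, β, γ, ε, ζ }, { α, β, δ, ε, ζ }, { α, γ, δ, ε, ζ }, { β, γ, δ, ε, ζ }, X }

Check:
Initial family (6 sets): { {  }, { α, ζ }, { β, δ, ζ }, { α, β, γ, ζ }, { α, γ, δ, ζ }, X }.
Step 1 (6 new):
  { β, ε }  = X∖{ α, γ, δ, ζ }
  { δ, ε }  = X∖{ α, β, γ, ζ }
  { α, γ, ε }  = X∖{ β, δ, ζ }
  { α, β, δ, ζ }  = { β, δ, ζ } ∪ { α, ζ }
  { β, γ, δ, ε }  = X∖{ α, ζ }
  { α, β, γ, δ, ζ }  = { β, δ, ζ } ∪ { α, γ, δ, ζ }
  [12 total]
Step 2: +14 →
  { ε }  = X∖{ α, β, γ, δ, ζ }
  { γ, ε }  = X∖{ α, β, δ, ζ }
  { β, δ, ε }  = { β, ε } ∪ { δ, ε }
  { α, β, γ, ε }  = { β, ε } ∪ { α, γ, ε }
  { α, β, ε, ζ }  = { β, ε } ∪ { α, ζ }
  { α, γ, δ, ε }  = { α, γ, ε } ∪ { δ, ε }
  { α, γ, ε, ζ }  = { α, ζ } ∪ { α, γ, ε }
  { α, δ, ε, ζ }  = { α, ζ } ∪ { δ, ε }
  { β, δ, ε, ζ }  = { β, δ, ζ } ∪ { β, ε }
  { α, β, γ, δ, ε }  = { α, γ, ε } ∪ { β, γ, δ, ε }
  { α, β, γ, ε, ζ }  = { β, ε } ∪ { α, β, γ, ζ }
  { α, β, δ, ε, ζ }  = { β, ε } ∪ { α, β, δ, ζ }
  { α, γ, δ, ε, ζ }  = { α, γ, ε } ∪ { α, γ, δ, ζ }
  { β, γ, δ, ε, ζ }  = { β, δ, ζ } ∪ { β, γ, δ, ε }
  [26 total]
Step 3 adds 15:
  { α }  = X∖{ β, γ, δ, ε, ζ }
  { β }  = X∖{ α, γ, δ, ε, ζ }
  { γ }  = X∖{ α, β, δ, ε, ζ }
  { δ }  = X∖{ α, β, γ, ε, ζ }
  { ζ }  = X∖{ α, β, γ, δ, ε }
  { α, γ }  = X∖{ β, δ, ε, ζ }
  { β, γ }  = X∖{ α, δ, ε, ζ }
  { β, δ }  = X∖{ α, γ, ε, ζ }
  { β, ζ }  = X∖{ α, γ, δ, ε }
  { γ, δ }  = X∖{ α, β, ε, ζ }
  { δ, ζ }  = X∖{ α, β, γ, ε }
  { α, γ, ζ }  = X∖{ β, δ, ε }
  { α, ε, ζ }  = { α, ζ } ∪ { ε }
  { β, γ, ε }  = { β, ε } ∪ { γ, ε }
  { γ, δ, ε }  = { δ, ε } ∪ { γ, ε }
  [41 total]
Step 4: +23 →
  { α, β }  = { β } ∪ { α }
  { α, δ }  = { δ } ∪ { α }
  { α, ε }  = { α } ∪ { ε }
  { γ, ζ }  = { γ } ∪ { ζ }
  { ε, ζ }  = { ζ } ∪ { ε }
  { α, β, γ }  = { β } ∪ { α, γ }
  { α, β, δ }  = { α } ∪ { β, δ }
  { α, β, ε }  = { α } ∪ { β, ε }
  { α, β, ζ }  = X∖{ γ, δ, ε }
  { α, γ, δ }  = { γ, δ } ∪ { α, γ }
  { α, δ, ε }  = { δ, ε } ∪ { α }
  { α, δ, ζ }  = X∖{ β, γ, ε }
  { β, γ, δ }  = X∖{ α, ε, ζ }
  { β, γ, ζ }  = { β, ζ } ∪ { γ }
  { β, ε, ζ }  = { β, ζ } ∪ { β, ε }
  { γ, δ, ζ }  = { γ, δ } ∪ { δ, ζ }
  { γ, ε, ζ }  = { γ, ε } ∪ { ζ }
  { δ, ε, ζ }  = { δ, ε } ∪ { δ, ζ }
  { α, β, γ, δ }  = { α, γ } ∪ { β, δ }
  { α, β, δ, ε }  = { β, δ, ε } ∪ { α }
  { β, γ, δ, ζ }  = { β, δ, ζ } ∪ { γ, δ }
  { β, γ, ε, ζ }  = { γ, ε } ∪ { β, ζ }
  { γ, δ, ε, ζ }  = { γ, ε } ∪ { δ, ζ }
  [64 total]
Step 5: no new sets; the family is a σ-algebra.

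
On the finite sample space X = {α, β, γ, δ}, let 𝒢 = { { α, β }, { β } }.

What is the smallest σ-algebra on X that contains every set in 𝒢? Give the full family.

Begin from { ∅, { β }, { α, β }, X } (that is, 𝒢 plus ∅ and X).
Iteration 1: +2 →
  { γ, δ }  = ᶜ of { α, β }
  { α, γ, δ }  = ᶜ of { β }
Iteration 2: +1 →
  { β, γ, δ }  = { γ, δ } ∪ { β }
Iteration 3. New:
  { α }  = ᶜ of { β, γ, δ }
Iteration 4: no new sets; the family is a σ-algebra.

σ(𝒢) = { ∅, { α }, { β }, { α, β }, { γ, δ }, { α, γ, δ }, { β, γ, δ }, X }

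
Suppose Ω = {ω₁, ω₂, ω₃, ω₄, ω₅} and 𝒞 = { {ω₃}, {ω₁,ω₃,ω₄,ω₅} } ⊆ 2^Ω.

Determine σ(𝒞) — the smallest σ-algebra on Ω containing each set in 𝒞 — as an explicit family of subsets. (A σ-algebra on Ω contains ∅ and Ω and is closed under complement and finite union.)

Take S₀ = 𝒞 ∪ {∅, Ω} = { ∅, {ω₃}, {ω₁,ω₃,ω₄,ω₅}, Ω }.
Round 1: 2 new —
  {ω₂}  = Ω∖{ω₁,ω₃,ω₄,ω₅}
  {ω₁,ω₂,ω₄,ω₅}  = Ω∖{ω₃}
  — 6 sets.
Round 2: +1 →
  {ω₂,ω₃}  = {ω₃} ∪ {ω₂}
  — 7 sets.
Round 3 adds 1:
  {ω₁,ω₄,ω₅}  = Ω∖{ω₂,ω₃}
  — 8 sets.
After Round 4 the family is unchanged; done.

Therefore σ(𝒞) = { ∅, {ω₂}, {ω₃}, {ω₂,ω₃}, {ω₁,ω₄,ω₅}, {ω₁,ω₂,ω₄,ω₅}, {ω₁,ω₃,ω₄,ω₅}, Ω } (|σ(𝒞)| = 8).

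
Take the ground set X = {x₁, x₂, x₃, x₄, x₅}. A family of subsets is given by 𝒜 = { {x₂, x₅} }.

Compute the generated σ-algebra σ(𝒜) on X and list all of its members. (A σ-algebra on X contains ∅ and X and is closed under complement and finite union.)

σ(𝒜) (4 sets): { ∅, {x₂, x₅}, {x₁, x₃, x₄}, X }

Derivation:
Initial family (3 sets): { ∅, {x₂, x₅}, X }.
Iteration 1: 1 new —
  {x₁, x₃, x₄}  = ᶜ of {x₂, x₅}
  [4 total]
Iteration 2: already closed under ᶜ and ∪.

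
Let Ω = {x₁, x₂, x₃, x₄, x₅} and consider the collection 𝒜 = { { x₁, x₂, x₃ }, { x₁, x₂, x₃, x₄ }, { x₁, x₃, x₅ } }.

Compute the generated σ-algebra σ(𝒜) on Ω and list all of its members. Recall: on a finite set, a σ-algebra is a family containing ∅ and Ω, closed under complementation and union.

σ(𝒜) = { {  }, { x₂ }, { x₄ }, { x₅ }, { x₁, x₃ }, { x₂, x₄ }, { x₂, x₅ }, { x₄, x₅ }, { x₁, x₂, x₃ }, { x₁, x₃, x₄ }, { x₁, x₃, x₅ }, { x₂, x₄, x₅ }, { x₁, x₂, x₃, x₄ }, { x₁, x₂, x₃, x₅ }, { x₁, x₃, x₄, x₅ }, Ω }

Working:
Begin from { {  }, { x₁, x₂, x₃ }, { x₁, x₃, x₅ }, { x₁, x₂, x₃, x₄ }, Ω } (that is, 𝒜 plus ∅ and Ω).
Step 1: 4 new —
  { x₅ }  = ᶜ of { x₁, x₂, x₃, x₄ }
  { x₂, x₄ }  = ᶜ of { x₁, x₃, x₅ }
  { x₄, x₅ }  = ᶜ of { x₁, x₂, x₃ }
  { x₁, x₂, x₃, x₅ }  = { x₁, x₂, x₃ } ∪ { x₁, x₃, x₅ }
  — 9 sets.
Step 2: 3 new —
  { x₄ }  = ᶜ of { x₁, x₂, x₃, x₅ }
  { x₂, x₄, x₅ }  = { x₅ } ∪ { x₂, x₄ }
  { x₁, x₃, x₄, x₅ }  = { x₁, x₃, x₅ } ∪ { x₄, x₅ }
  — 12 sets.
Step 3 adds 2:
  { x₂ }  = ᶜ of { x₁, x₃, x₄, x₅ }
  { x₁, x₃ }  = ᶜ of { x₂, x₄, x₅ }
  — 14 sets.
Step 4: 2 new —
  { x₂, x₅ }  = { x₂ } ∪ { x₅ }
  { x₁, x₃, x₄ }  = { x₁, x₃ } ∪ { x₄ }
  — 16 sets.
Step 5: stable.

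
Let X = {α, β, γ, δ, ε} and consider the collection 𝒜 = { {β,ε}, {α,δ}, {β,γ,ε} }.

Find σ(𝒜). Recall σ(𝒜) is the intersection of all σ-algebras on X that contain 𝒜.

|σ(𝒜)| = 8.  σ(𝒜) = { {}, {γ}, {α,δ}, {β,ε}, {α,γ,δ}, {β,γ,ε}, {α,β,δ,ε}, X }

Working:
Initial family (5 sets): { {}, {α,δ}, {β,ε}, {β,γ,ε}, X }.
Round 1: +2 →
  {α,γ,δ}  = X∖{β,ε}
  {α,β,δ,ε}  = {β,ε} ∪ {α,δ}
  — 7 sets.
Round 2 adds 1:
  {γ}  = X∖{α,β,δ,ε}
  — 8 sets.
Round 3: stable.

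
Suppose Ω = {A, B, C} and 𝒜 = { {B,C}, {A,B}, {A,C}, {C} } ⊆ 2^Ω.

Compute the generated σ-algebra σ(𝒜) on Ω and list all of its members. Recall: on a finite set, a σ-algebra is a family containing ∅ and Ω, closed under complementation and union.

Begin from { {}, {C}, {A,B}, {A,C}, {B,C}, Ω } (that is, 𝒜 plus ∅ and Ω).
Iteration 1 adds 2:
  {A}  = complement {B,C}
  {B}  = complement {A,C}
  — 8 sets.
After Iteration 2 the family is unchanged; done.

Hence σ(𝒜) has 8 members: { {}, {A}, {B}, {C}, {A,B}, {A,C}, {B,C}, Ω }.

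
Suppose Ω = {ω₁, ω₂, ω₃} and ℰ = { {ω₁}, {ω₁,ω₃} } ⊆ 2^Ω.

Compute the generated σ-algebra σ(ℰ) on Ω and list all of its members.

|σ(ℰ)| = 8.  σ(ℰ) = { {}, {ω₁}, {ω₂}, {ω₃}, {ω₁,ω₂}, {ω₁,ω₃}, {ω₂,ω₃}, Ω }

Derivation:
Take S₀ = ℰ ∪ {∅, Ω} = { {}, {ω₁}, {ω₁,ω₃}, Ω }.
Iteration 1. New:
  {ω₂}  = ᶜ of {ω₁,ω₃}
  {ω₂,ω₃}  = ᶜ of {ω₁}
  (now 6)
Iteration 2: +1 →
  {ω₁,ω₂}  = {ω₂} ∪ {ω₁}
  (now 7)
Iteration 3 adds 1:
  {ω₃}  = ᶜ of {ω₁,ω₂}
  (now 8)
Iteration 4: closed — nothing new.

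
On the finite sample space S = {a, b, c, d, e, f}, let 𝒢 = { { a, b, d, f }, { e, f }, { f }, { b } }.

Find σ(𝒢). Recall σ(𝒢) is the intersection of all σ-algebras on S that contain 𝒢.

Initial family (6 sets): { {}, { b }, { f }, { e, f }, { a, b, d, f }, S }.
Iteration 1: 7 new —
  { b, f }  = { b } ∪ { f }
  { c, e }  = S∖{ a, b, d, f }
  { b, e, f }  = { e, f } ∪ { b }
  { a, b, c, d }  = S∖{ e, f }
  { a, b, c, d, e }  = S∖{ f }
  { a, b, d, e, f }  = { a, b, d, f } ∪ { e, f }
  { a, c, d, e, f }  = S∖{ b }
  [13 total]
Iteration 2: 7 new —
  { c }  = S∖{ a, b, d, e, f }
  { a, c, d }  = S∖{ b, e, f }
  { b, c, e }  = { b } ∪ { c, e }
  { c, e, f }  = { e, f } ∪ { c, e }
  { a, c, d, e }  = S∖{ b, f }
  { b, c, e, f }  = { b, e, f } ∪ { c, e }
  { a, b, c, d, f }  = { a, b, d, f } ∪ { a, b, c, d }
  [20 total]
Iteration 3 adds 8:
  { e }  = S∖{ a, b, c, d, f }
  { a, d }  = S∖{ b, c, e, f }
  { b, c }  = { b } ∪ { c }
  { c, f }  = { f } ∪ { c }
  { a, b, d }  = S∖{ c, e, f }
  { a, d, f }  = S∖{ b, c, e }
  { b, c, f }  = { b, f } ∪ { c }
  { a, c, d, f }  = { a, c, d } ∪ { f }
  [28 total]
Iteration 4: 4 new —
  { b, e }  = S∖{ a, c, d, f }
  { a, d, e }  = S∖{ b, c, f }
  { a, b, d, e }  = S∖{ c, f }
  { a, d, e, f }  = S∖{ b, c }
  [32 total]
Iteration 5 adds nothing — fixpoint reached.

|σ(𝒢)| = 32.  σ(𝒢) = { {}, { b }, { c }, { e }, { f }, { a, d }, { b, c }, { b, e }, { b, f }, { c, e }, { c, f }, { e, f }, { a, b, d }, { a, c, d }, { a, d, e }, { a, d, f }, { b, c, e }, { b, c, f }, { b, e, f }, { c, e, f }, { a, b, c, d }, { a, b, d, e }, { a, b, d, f }, { a, c, d, e }, { a, c, d, f }, { a, d, e, f }, { b, c, e, f }, { a, b, c, d, e }, { a, b, c, d, f }, { a, b, d, e, f }, { a, c, d, e, f }, S }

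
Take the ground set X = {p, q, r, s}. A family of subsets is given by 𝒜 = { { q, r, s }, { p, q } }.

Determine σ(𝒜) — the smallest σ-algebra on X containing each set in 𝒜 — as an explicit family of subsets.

σ(𝒜) (8 sets): { ∅, { p }, { q }, { p, q }, { r, s }, { p, r, s }, { q, r, s }, X }

Working:
Seed the family with 𝒜 together with ∅ and X: { ∅, { p, q }, { q, r, s }, X }.
Iteration 1: +2 →
  { p }  = X∖{ q, r, s }
  { r, s }  = X∖{ p, q }
  [6 total]
Iteration 2 (1 new):
  { p, r, s }  = { r, s } ∪ { p }
  [7 total]
Iteration 3: 1 new —
  { q }  = X∖{ p, r, s }
  [8 total]
Iteration 4: already closed under ᶜ and ∪.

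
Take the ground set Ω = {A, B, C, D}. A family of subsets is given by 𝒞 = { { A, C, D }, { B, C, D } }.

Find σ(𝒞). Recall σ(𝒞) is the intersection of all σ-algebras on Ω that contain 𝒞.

Begin from { {}, { A, C, D }, { B, C, D }, Ω } (that is, 𝒞 plus ∅ and Ω).
Pass 1: 2 new —
  { A }  = complement { B, C, D }
  { B }  = complement { A, C, D }
  — 6 sets.
Pass 2 (1 new):
  { A, B }  = { B } ∪ { A }
  — 7 sets.
Pass 3 (1 new):
  { C, D }  = complement { A, B }
  — 8 sets.
Pass 4: already closed under ᶜ and ∪.

|σ(𝒞)| = 8.  σ(𝒞) = { {}, { A }, { B }, { A, B }, { C, D }, { A, C, D }, { B, C, D }, Ω }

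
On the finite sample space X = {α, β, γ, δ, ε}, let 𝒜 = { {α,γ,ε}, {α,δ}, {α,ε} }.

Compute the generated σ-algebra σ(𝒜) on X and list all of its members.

Seed the family with 𝒜 together with ∅ and X: { {}, {α,δ}, {α,ε}, {α,γ,ε}, X }.
Step 1: 5 new —
  {β,δ}  = {α,γ,ε}ᶜ
  {α,δ,ε}  = {α,δ} ∪ {α,ε}
  {β,γ,δ}  = {α,ε}ᶜ
  {β,γ,ε}  = {α,δ}ᶜ
  {α,γ,δ,ε}  = {α,δ} ∪ {α,γ,ε}
Step 2: +7 →
  {β}  = {α,γ,δ,ε}ᶜ
  {β,γ}  = {α,δ,ε}ᶜ
  {α,β,δ}  = {α,δ} ∪ {β,δ}
  {α,β,γ,δ}  = {β,γ,δ} ∪ {α,δ}
  {α,β,γ,ε}  = {α,γ,ε} ∪ {β,γ,ε}
  {α,β,δ,ε}  = {α,δ,ε} ∪ {β,δ}
  {β,γ,δ,ε}  = {β,γ,δ} ∪ {β,γ,ε}
Step 3. New:
  {α}  = {β,γ,δ,ε}ᶜ
  {γ}  = {α,β,δ,ε}ᶜ
  {δ}  = {α,β,γ,ε}ᶜ
  {ε}  = {α,β,γ,δ}ᶜ
  {γ,ε}  = {α,β,δ}ᶜ
  {α,β,ε}  = {α,ε} ∪ {β}
Step 4: +9 →
  {α,β}  = {β} ∪ {α}
  {α,γ}  = {γ} ∪ {α}
  {β,ε}  = {β} ∪ {ε}
  {γ,δ}  = {α,β,ε}ᶜ
  {δ,ε}  = {ε} ∪ {δ}
  {α,β,γ}  = {β,γ} ∪ {α}
  {α,γ,δ}  = {γ} ∪ {α,δ}
  {β,δ,ε}  = {ε} ∪ {β,δ}
  {γ,δ,ε}  = {δ} ∪ {γ,ε}
Step 5: stable.

Therefore σ(𝒜) = { {}, {α}, {β}, {γ}, {δ}, {ε}, {α,β}, {α,γ}, {α,δ}, {α,ε}, {β,γ}, {β,δ}, {β,ε}, {γ,δ}, {γ,ε}, {δ,ε}, {α,β,γ}, {α,β,δ}, {α,β,ε}, {α,γ,δ}, {α,γ,ε}, {α,δ,ε}, {β,γ,δ}, {β,γ,ε}, {β,δ,ε}, {γ,δ,ε}, {α,β,γ,δ}, {α,β,γ,ε}, {α,β,δ,ε}, {α,γ,δ,ε}, {β,γ,δ,ε}, X } (|σ(𝒜)| = 32).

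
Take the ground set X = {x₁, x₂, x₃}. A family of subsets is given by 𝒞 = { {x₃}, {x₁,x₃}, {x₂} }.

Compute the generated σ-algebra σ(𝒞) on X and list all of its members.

|σ(𝒞)| = 8.  σ(𝒞) = { {}, {x₁}, {x₂}, {x₃}, {x₁,x₂}, {x₁,x₃}, {x₂,x₃}, X }

Trace:
Seed the family with 𝒞 together with ∅ and X: { {}, {x₂}, {x₃}, {x₁,x₃}, X }.
Pass 1: 2 new —
  {x₁,x₂}  = ᶜ of {x₃}
  {x₂,x₃}  = {x₃} ∪ {x₂}
Pass 2. New:
  {x₁}  = ᶜ of {x₂,x₃}
Pass 3: stable.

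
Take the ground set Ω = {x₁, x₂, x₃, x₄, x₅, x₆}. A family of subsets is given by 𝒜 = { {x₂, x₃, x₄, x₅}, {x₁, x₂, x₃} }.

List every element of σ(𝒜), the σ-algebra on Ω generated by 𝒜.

Initial family (4 sets): { ∅, {x₁, x₂, x₃}, {x₂, x₃, x₄, x₅}, Ω }.
Pass 1 (3 new):
  {x₁, x₆}  = complement {x₂, x₃, x₄, x₅}
  {x₄, x₅, x₆}  = complement {x₁, x₂, x₃}
  {x₁, x₂, x₃, x₄, x₅}  = {x₂, x₃, x₄, x₅} ∪ {x₁, x₂, x₃}
Pass 2: +4 →
  {x₆}  = complement {x₁, x₂, x₃, x₄, x₅}
  {x₁, x₂, x₃, x₆}  = {x₁, x₂, x₃} ∪ {x₁, x₆}
  {x₁, x₄, x₅, x₆}  = {x₁, x₆} ∪ {x₄, x₅, x₆}
  {x₂, x₃, x₄, x₅, x₆}  = {x₂, x₃, x₄, x₅} ∪ {x₄, x₅, x₆}
Pass 3 (3 new):
  {x₁}  = complement {x₂, x₃, x₄, x₅, x₆}
  {x₂, x₃}  = complement {x₁, x₄, x₅, x₆}
  {x₄, x₅}  = complement {x₁, x₂, x₃, x₆}
Pass 4. New:
  {x₁, x₄, x₅}  = {x₄, x₅} ∪ {x₁}
  {x₂, x₃, x₆}  = {x₂, x₃} ∪ {x₆}
After Pass 5 the family is unchanged; done.

σ(𝒜) = { ∅, {x₁}, {x₆}, {x₁, x₆}, {x₂, x₃}, {x₄, x₅}, {x₁, x₂, x₃}, {x₁, x₄, x₅}, {x₂, x₃, x₆}, {x₄, x₅, x₆}, {x₁, x₂, x₃, x₆}, {x₁, x₄, x₅, x₆}, {x₂, x₃, x₄, x₅}, {x₁, x₂, x₃, x₄, x₅}, {x₂, x₃, x₄, x₅, x₆}, Ω }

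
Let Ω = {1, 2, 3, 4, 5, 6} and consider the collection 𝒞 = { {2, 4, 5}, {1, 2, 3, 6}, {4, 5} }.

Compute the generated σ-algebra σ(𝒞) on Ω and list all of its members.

Seed the family with 𝒞 together with ∅ and Ω: { {}, {4, 5}, {2, 4, 5}, {1, 2, 3, 6}, Ω }.
Step 1: 1 new —
  {1, 3, 6}  = complement {2, 4, 5}
  [6 total]
Step 2 adds 1:
  {1, 3, 4, 5, 6}  = {4, 5} ∪ {1, 3, 6}
  [7 total]
Step 3: +1 →
  {2}  = complement {1, 3, 4, 5, 6}
  [8 total]
Step 4: stable.

Therefore σ(𝒞) = { {}, {2}, {4, 5}, {1, 3, 6}, {2, 4, 5}, {1, 2, 3, 6}, {1, 3, 4, 5, 6}, Ω } (|σ(𝒞)| = 8).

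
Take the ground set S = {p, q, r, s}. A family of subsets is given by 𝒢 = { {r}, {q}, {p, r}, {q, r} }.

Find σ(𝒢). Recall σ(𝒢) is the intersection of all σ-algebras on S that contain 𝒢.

Seed the family with 𝒢 together with ∅ and S: { {}, {q}, {r}, {p, r}, {q, r}, S }.
Round 1 (5 new):
  {p, s}  = {q, r}ᶜ
  {q, s}  = {p, r}ᶜ
  {p, q, r}  = {q, r} ∪ {p, r}
  {p, q, s}  = {r}ᶜ
  {p, r, s}  = {q}ᶜ
  [11 total]
Round 2: 2 new —
  {s}  = {p, q, r}ᶜ
  {q, r, s}  = {r} ∪ {q, s}
  [13 total]
Round 3 (2 new):
  {p}  = {q, r, s}ᶜ
  {r, s}  = {r} ∪ {s}
  [15 total]
Round 4: 1 new —
  {p, q}  = {r, s}ᶜ
  [16 total]
Round 5: already closed under ᶜ and ∪.

Therefore σ(𝒢) = { {}, {p}, {q}, {r}, {s}, {p, q}, {p, r}, {p, s}, {q, r}, {q, s}, {r, s}, {p, q, r}, {p, q, s}, {p, r, s}, {q, r, s}, S } (|σ(𝒢)| = 16).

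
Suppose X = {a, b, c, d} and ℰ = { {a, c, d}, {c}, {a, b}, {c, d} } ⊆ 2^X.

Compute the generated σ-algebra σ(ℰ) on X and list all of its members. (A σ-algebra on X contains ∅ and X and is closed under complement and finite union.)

|σ(ℰ)| = 16.  σ(ℰ) = { ∅, {a}, {b}, {c}, {d}, {a, b}, {a, c}, {a, d}, {b, c}, {b, d}, {c, d}, {a, b, c}, {a, b, d}, {a, c, d}, {b, c, d}, X }

Trace:
Initial family (6 sets): { ∅, {c}, {a, b}, {c, d}, {a, c, d}, X }.
Round 1 (3 new):
  {b}  = complement {a, c, d}
  {a, b, c}  = {c} ∪ {a, b}
  {a, b, d}  = complement {c}
  — 9 sets.
Round 2 adds 3:
  {d}  = complement {a, b, c}
  {b, c}  = {b} ∪ {c}
  {b, c, d}  = {c, d} ∪ {b}
  — 12 sets.
Round 3: 3 new —
  {a}  = complement {b, c, d}
  {a, d}  = complement {b, c}
  {b, d}  = {d} ∪ {b}
  — 15 sets.
Round 4: 1 new —
  {a, c}  = complement {b, d}
  — 16 sets.
Round 5: already closed under ᶜ and ∪.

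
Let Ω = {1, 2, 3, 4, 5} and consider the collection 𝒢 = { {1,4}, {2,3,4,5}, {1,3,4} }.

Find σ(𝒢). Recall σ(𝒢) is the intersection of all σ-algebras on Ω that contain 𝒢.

σ(𝒢) (16 sets): { ∅, {1}, {3}, {4}, {1,3}, {1,4}, {2,5}, {3,4}, {1,2,5}, {1,3,4}, {2,3,5}, {2,4,5}, {1,2,3,5}, {1,2,4,5}, {2,3,4,5}, Ω }

Trace:
Begin from { ∅, {1,4}, {1,3,4}, {2,3,4,5}, Ω } (that is, 𝒢 plus ∅ and Ω).
Pass 1. New:
  {1}  = Ω∖{2,3,4,5}
  {2,5}  = Ω∖{1,3,4}
  {2,3,5}  = Ω∖{1,4}
  [8 total]
Pass 2. New:
  {1,2,5}  = {2,5} ∪ {1}
  {1,2,3,5}  = {2,3,5} ∪ {1}
  {1,2,4,5}  = {2,5} ∪ {1,4}
  [11 total]
Pass 3: 3 new —
  {3}  = Ω∖{1,2,4,5}
  {4}  = Ω∖{1,2,3,5}
  {3,4}  = Ω∖{1,2,5}
  [14 total]
Pass 4. New:
  {1,3}  = {3} ∪ {1}
  {2,4,5}  = {2,5} ∪ {4}
  [16 total]
After Pass 5 the family is unchanged; done.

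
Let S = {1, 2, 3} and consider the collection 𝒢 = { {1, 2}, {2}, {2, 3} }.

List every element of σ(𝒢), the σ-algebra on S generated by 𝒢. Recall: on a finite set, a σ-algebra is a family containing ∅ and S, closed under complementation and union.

|σ(𝒢)| = 8.  σ(𝒢) = { {}, {1}, {2}, {3}, {1, 2}, {1, 3}, {2, 3}, S }

Check:
Start: 𝒢 ∪ {∅, S} = { {}, {2}, {1, 2}, {2, 3}, S }.
Round 1 adds 3:
  {1}  = ᶜ of {2, 3}
  {3}  = ᶜ of {1, 2}
  {1, 3}  = ᶜ of {2}
  |family| = 8
Round 2: already closed under ᶜ and ∪.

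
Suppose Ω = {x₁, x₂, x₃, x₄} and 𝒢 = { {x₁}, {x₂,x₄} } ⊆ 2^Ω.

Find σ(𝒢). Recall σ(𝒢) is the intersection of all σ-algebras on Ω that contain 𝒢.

Answer: σ(𝒢) = { {}, {x₁}, {x₃}, {x₁,x₃}, {x₂,x₄}, {x₁,x₂,x₄}, {x₂,x₃,x₄}, Ω }

Check:
Begin from { {}, {x₁}, {x₂,x₄}, Ω } (that is, 𝒢 plus ∅ and Ω).
Step 1 adds 3:
  {x₁,x₃}  = complement {x₂,x₄}
  {x₁,x₂,x₄}  = {x₂,x₄} ∪ {x₁}
  {x₂,x₃,x₄}  = complement {x₁}
  [7 total]
Step 2: 1 new —
  {x₃}  = complement {x₁,x₂,x₄}
  [8 total]
Step 3: stable.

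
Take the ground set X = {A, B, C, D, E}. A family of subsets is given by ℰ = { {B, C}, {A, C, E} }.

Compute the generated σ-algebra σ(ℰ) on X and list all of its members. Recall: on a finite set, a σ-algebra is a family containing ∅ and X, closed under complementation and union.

σ(ℰ) (16 sets): { {}, {B}, {C}, {D}, {A, E}, {B, C}, {B, D}, {C, D}, {A, B, E}, {A, C, E}, {A, D, E}, {B, C, D}, {A, B, C, E}, {A, B, D, E}, {A, C, D, E}, X }

Working:
Start: ℰ ∪ {∅, X} = { {}, {B, C}, {A, C, E}, X }.
Round 1: 3 new —
  {B, D}  = ᶜ of {A, C, E}
  {A, D, E}  = ᶜ of {B, C}
  {A, B, C, E}  = {A, C, E} ∪ {B, C}
Round 2 adds 4:
  {D}  = ᶜ of {A, B, C, E}
  {B, C, D}  = {B, C} ∪ {B, D}
  {A, B, D, E}  = {A, D, E} ∪ {B, D}
  {A, C, D, E}  = {A, D, E} ∪ {A, C, E}
Round 3 (3 new):
  {B}  = ᶜ of {A, C, D, E}
  {C}  = ᶜ of {A, B, D, E}
  {A, E}  = ᶜ of {B, C, D}
Round 4 (2 new):
  {C, D}  = {C} ∪ {D}
  {A, B, E}  = {A, E} ∪ {B}
Round 5: already closed under ᶜ and ∪.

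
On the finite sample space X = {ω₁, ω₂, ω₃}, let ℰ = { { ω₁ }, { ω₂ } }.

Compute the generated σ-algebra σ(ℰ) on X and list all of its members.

σ(ℰ) (8 sets): { {  }, { ω₁ }, { ω₂ }, { ω₃ }, { ω₁, ω₂ }, { ω₁, ω₃ }, { ω₂, ω₃ }, X }

Trace:
Begin from { {  }, { ω₁ }, { ω₂ }, X } (that is, ℰ plus ∅ and X).
Pass 1 adds 3:
  { ω₁, ω₂ }  = { ω₁ } ∪ { ω₂ }
  { ω₁, ω₃ }  = X∖{ ω₂ }
  { ω₂, ω₃ }  = X∖{ ω₁ }
  — 7 sets.
Pass 2 adds 1:
  { ω₃ }  = X∖{ ω₁, ω₂ }
  — 8 sets.
Pass 3: closed — nothing new.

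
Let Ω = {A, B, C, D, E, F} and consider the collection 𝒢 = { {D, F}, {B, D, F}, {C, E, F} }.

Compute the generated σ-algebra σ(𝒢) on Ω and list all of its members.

Answer: σ(𝒢) = { {}, {A}, {B}, {D}, {F}, {A, B}, {A, D}, {A, F}, {B, D}, {B, F}, {C, E}, {D, F}, {A, B, D}, {A, B, F}, {A, C, E}, {A, D, F}, {B, C, E}, {B, D, F}, {C, D, E}, {C, E, F}, {A, B, C, E}, {A, B, D, F}, {A, C, D, E}, {A, C, E, F}, {B, C, D, E}, {B, C, E, F}, {C, D, E, F}, {A, B, C, D, E}, {A, B, C, E, F}, {A, C, D, E, F}, {B, C, D, E, F}, Ω }

Derivation:
Initial family (5 sets): { {}, {D, F}, {B, D, F}, {C, E, F}, Ω }.
Pass 1 (5 new):
  {A, B, D}  = ᶜ of {C, E, F}
  {A, C, E}  = ᶜ of {B, D, F}
  {A, B, C, E}  = ᶜ of {D, F}
  {C, D, E, F}  = {C, E, F} ∪ {D, F}
  {B, C, D, E, F}  = {B, D, F} ∪ {C, E, F}
Pass 2 (7 new):
  {A}  = ᶜ of {B, C, D, E, F}
  {A, B}  = ᶜ of {C, D, E, F}
  {A, B, D, F}  = {B, D, F} ∪ {A, B, D}
  {A, C, E, F}  = {A, C, E} ∪ {C, E, F}
  {A, B, C, D, E}  = {A, C, E} ∪ {A, B, D}
  {A, B, C, E, F}  = {C, E, F} ∪ {A, B, C, E}
  {A, C, D, E, F}  = {C, D, E, F} ∪ {A, C, E}
Pass 3 (6 new):
  {B}  = ᶜ of {A, C, D, E, F}
  {D}  = ᶜ of {A, B, C, E, F}
  {F}  = ᶜ of {A, B, C, D, E}
  {B, D}  = ᶜ of {A, C, E, F}
  {C, E}  = ᶜ of {A, B, D, F}
  {A, D, F}  = {D, F} ∪ {A}
Pass 4 (9 new):
  {A, D}  = {A} ∪ {D}
  {A, F}  = {A} ∪ {F}
  {B, F}  = {B} ∪ {F}
  {A, B, F}  = {A, B} ∪ {F}
  {B, C, E}  = ᶜ of {A, D, F}
  {C, D, E}  = {D} ∪ {C, E}
  {A, C, D, E}  = {A, C, E} ∪ {D}
  {B, C, D, E}  = {C, E} ∪ {B, D}
  {B, C, E, F}  = {B} ∪ {C, E, F}
After Pass 5 the family is unchanged; done.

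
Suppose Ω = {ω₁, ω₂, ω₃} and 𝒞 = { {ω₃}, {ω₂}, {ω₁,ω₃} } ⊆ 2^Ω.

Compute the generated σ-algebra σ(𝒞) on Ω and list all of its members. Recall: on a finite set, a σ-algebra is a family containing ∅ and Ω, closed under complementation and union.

Start: 𝒞 ∪ {∅, Ω} = { {}, {ω₂}, {ω₃}, {ω₁,ω₃}, Ω }.
Pass 1: +2 →
  {ω₁,ω₂}  = Ω∖{ω₃}
  {ω₂,ω₃}  = {ω₃} ∪ {ω₂}
  (now 7)
Pass 2 adds 1:
  {ω₁}  = Ω∖{ω₂,ω₃}
  (now 8)
Pass 3: stable.

Hence σ(𝒞) has 8 members: { {}, {ω₁}, {ω₂}, {ω₃}, {ω₁,ω₂}, {ω₁,ω₃}, {ω₂,ω₃}, Ω }.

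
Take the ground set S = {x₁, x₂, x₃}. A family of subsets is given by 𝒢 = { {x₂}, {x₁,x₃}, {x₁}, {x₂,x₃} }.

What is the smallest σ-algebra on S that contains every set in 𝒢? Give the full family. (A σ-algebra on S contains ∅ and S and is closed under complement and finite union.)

Seed the family with 𝒢 together with ∅ and S: { ∅, {x₁}, {x₂}, {x₁,x₃}, {x₂,x₃}, S }.
Round 1. New:
  {x₁,x₂}  = {x₂} ∪ {x₁}
  [7 total]
Round 2 (1 new):
  {x₃}  = ᶜ of {x₁,x₂}
  [8 total]
Round 3: closed — nothing new.

|σ(𝒢)| = 8.  σ(𝒢) = { ∅, {x₁}, {x₂}, {x₃}, {x₁,x₂}, {x₁,x₃}, {x₂,x₃}, S }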